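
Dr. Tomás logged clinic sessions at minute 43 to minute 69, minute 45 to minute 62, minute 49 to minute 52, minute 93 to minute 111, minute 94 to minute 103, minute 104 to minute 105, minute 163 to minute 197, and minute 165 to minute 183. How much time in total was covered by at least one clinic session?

78 minutes

Merged: minute 43 to minute 69, minute 93 to minute 111, minute 163 to minute 197.
Lengths: 26 minutes + 18 minutes + 34 minutes = 78 minutes.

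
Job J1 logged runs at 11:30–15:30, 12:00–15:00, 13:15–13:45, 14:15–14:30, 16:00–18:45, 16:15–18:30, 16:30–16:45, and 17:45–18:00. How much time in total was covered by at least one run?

Merged: 11:30–15:30, 16:00–18:45.
Lengths: 4 h + 2 h 45 min = 6 h 45 min.

6 h 45 min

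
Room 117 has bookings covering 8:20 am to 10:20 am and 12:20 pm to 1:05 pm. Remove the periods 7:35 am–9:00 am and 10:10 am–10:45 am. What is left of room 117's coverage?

9:00 am-10:10 am, 12:20 pm-1:05 pm

8:20 am-10:20 am minus B → 9:00 am-10:10 am.
12:20 pm-1:05 pm: no B overlap → unchanged.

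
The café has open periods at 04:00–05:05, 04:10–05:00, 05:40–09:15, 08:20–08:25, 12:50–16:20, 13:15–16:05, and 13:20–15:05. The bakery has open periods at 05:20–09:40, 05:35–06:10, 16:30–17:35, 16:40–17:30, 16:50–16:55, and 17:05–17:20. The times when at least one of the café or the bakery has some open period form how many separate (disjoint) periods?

First set merges to 04:00–05:05, 05:40–09:15, 12:50–16:20.
Second set merges to 05:20–09:40, 16:30–17:35.
A ∪ B = 04:00–05:05, 05:20–09:40, 12:50–16:20, 16:30–17:35.
That is 4 disjoint pieces.

4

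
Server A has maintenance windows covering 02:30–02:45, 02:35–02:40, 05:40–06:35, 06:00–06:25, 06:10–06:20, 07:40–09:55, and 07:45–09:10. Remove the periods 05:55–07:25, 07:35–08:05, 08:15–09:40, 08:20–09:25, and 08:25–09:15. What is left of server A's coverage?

A, merged: 02:30–02:45, 05:40–06:35, 07:40–09:55.
B, merged: 05:55–07:25, 07:35–08:05, 08:15–09:40.
02:30–02:45: no B overlap → unchanged.
05:40–06:35 minus B → 05:40–05:55.
07:40–09:55 minus B → 08:05–08:15, 09:40–09:55.

02:30–02:45, 05:40–05:55, 08:05–08:15, 09:40–09:55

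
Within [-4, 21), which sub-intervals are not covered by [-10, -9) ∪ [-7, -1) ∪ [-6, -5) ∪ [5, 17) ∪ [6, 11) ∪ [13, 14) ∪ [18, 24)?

The merged coverage is [-10, -9), [-7, -1), [5, 17), [18, 24).
Uncovered inside [-4, 21): [-1, 5), [17, 18).

[-1, 5) ∪ [17, 18)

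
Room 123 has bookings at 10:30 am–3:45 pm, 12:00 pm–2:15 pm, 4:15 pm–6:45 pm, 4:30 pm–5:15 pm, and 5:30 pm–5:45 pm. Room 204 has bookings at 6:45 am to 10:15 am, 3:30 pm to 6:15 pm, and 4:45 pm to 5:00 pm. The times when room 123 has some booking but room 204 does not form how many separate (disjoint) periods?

2

Merge the first list: 10:30 am–3:45 pm, 4:15 pm–6:45 pm.
Merge the second list: 6:45 am–10:15 am, 3:30 pm–6:15 pm.
A \ B = 10:30 am–3:30 pm, 6:15 pm–6:45 pm.
That is 2 disjoint pieces.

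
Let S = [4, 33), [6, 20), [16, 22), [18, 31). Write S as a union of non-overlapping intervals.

[4, 33)

[6, 20) overlaps/touches [4, 33) → extend to [4, 33).
[16, 22) overlaps/touches [4, 33) → extend to [4, 33).
[18, 31) overlaps/touches [4, 33) → extend to [4, 33).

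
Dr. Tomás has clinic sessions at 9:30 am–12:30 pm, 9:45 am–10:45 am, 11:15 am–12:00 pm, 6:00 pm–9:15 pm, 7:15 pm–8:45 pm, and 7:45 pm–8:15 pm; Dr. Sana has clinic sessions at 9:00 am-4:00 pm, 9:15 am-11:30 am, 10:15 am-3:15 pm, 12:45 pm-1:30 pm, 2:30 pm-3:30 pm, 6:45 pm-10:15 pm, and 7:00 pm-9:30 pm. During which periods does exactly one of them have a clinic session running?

First set merges to 9:30 am-12:30 pm, 6:00 pm-9:15 pm.
Second set merges to 9:00 am-4:00 pm, 6:45 pm-10:15 pm.
A but not B: 6:00 pm-6:45 pm.
B but not A: 9:00 am-9:30 am, 12:30 pm-4:00 pm, 9:15 pm-10:15 pm.
Combining gives A △ B.

9:00 am-9:30 am, 12:30 pm-4:00 pm, 6:00 pm-6:45 pm, 9:15 pm-10:15 pm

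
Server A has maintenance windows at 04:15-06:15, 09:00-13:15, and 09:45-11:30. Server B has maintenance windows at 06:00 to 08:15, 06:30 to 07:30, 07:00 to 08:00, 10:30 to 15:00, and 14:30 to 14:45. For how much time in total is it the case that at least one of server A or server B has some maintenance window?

A, merged: 04:15–06:15, 09:00–13:15.
B, merged: 06:00–08:15, 10:30–15:00.
A ∪ B = 04:15–08:15, 09:00–15:00.
Total: 4 h + 6 h = 10 h.

10 h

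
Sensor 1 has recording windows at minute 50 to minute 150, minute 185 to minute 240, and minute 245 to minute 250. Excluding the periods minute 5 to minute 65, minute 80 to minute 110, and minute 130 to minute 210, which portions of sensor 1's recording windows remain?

minute 65 to minute 80, minute 110 to minute 130, minute 210 to minute 240, minute 245 to minute 250

minute 50 to minute 150 \ B = minute 65 to minute 80, minute 110 to minute 130.
minute 185 to minute 240 \ B = minute 210 to minute 240.
minute 245 to minute 250: nothing removed.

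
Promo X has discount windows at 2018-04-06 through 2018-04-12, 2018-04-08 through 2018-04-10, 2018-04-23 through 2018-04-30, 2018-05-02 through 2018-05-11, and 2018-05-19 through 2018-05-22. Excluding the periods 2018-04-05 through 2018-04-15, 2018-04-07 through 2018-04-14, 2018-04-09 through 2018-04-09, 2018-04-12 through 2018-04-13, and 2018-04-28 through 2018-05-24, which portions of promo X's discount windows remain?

2018-04-23 through 2018-04-27

First set merges to 2018-04-06 through 2018-04-12, 2018-04-23 through 2018-04-30, 2018-05-02 through 2018-05-11, 2018-05-19 through 2018-05-22.
Second set merges to 2018-04-05 through 2018-04-15, 2018-04-28 through 2018-05-24.
2018-04-06 through 2018-04-12 lies entirely inside B → drops out.
2018-04-23 through 2018-04-30 with B removed leaves 2018-04-23 through 2018-04-27.
2018-05-02 through 2018-05-11 lies entirely inside B → drops out.
2018-05-19 through 2018-05-22 lies entirely inside B → drops out.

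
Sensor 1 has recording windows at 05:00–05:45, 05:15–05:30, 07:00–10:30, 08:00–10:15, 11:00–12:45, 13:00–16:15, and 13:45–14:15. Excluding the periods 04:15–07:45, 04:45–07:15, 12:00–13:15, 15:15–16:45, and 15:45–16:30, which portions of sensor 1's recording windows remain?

A, merged: 05:00–05:45, 07:00–10:30, 11:00–12:45, 13:00–16:15.
B, merged: 04:15–07:45, 12:00–13:15, 15:15–16:45.
05:00–05:45: fully covered by B → removed.
07:00–10:30 minus B → 07:45–10:30.
11:00–12:45 minus B → 11:00–12:00.
13:00–16:15 minus B → 13:15–15:15.

07:45–10:30, 11:00–12:00, 13:15–15:15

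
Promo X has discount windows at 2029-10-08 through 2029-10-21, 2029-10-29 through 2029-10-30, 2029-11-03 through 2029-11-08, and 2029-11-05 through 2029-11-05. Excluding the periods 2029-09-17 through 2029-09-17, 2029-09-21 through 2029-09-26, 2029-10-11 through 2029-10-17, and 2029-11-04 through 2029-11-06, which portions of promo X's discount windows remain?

First set merges to 2029-10-08 through 2029-10-21, 2029-10-29 through 2029-10-30, 2029-11-03 through 2029-11-08.
2029-10-08 through 2029-10-21 minus B → 2029-10-08 through 2029-10-10, 2029-10-18 through 2029-10-21.
2029-10-29 through 2029-10-30: no B overlap → unchanged.
2029-11-03 through 2029-11-08 minus B → 2029-11-03 through 2029-11-03, 2029-11-07 through 2029-11-08.

2029-10-08 through 2029-10-10, 2029-10-18 through 2029-10-21, 2029-10-29 through 2029-10-30, 2029-11-03 through 2029-11-03, 2029-11-07 through 2029-11-08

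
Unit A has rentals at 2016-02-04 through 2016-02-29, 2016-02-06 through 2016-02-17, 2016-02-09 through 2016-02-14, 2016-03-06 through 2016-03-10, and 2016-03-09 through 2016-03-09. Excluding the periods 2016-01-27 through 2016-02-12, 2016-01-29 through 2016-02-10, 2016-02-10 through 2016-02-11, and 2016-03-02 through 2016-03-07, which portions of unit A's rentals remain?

2016-02-13 through 2016-02-29, 2016-03-08 through 2016-03-10

Merge the first list: 2016-02-04 through 2016-02-29, 2016-03-06 through 2016-03-10.
Merge the second list: 2016-01-27 through 2016-02-12, 2016-03-02 through 2016-03-07.
2016-02-04 through 2016-02-29 \ B = 2016-02-13 through 2016-02-29.
2016-03-06 through 2016-03-10 \ B = 2016-03-08 through 2016-03-10.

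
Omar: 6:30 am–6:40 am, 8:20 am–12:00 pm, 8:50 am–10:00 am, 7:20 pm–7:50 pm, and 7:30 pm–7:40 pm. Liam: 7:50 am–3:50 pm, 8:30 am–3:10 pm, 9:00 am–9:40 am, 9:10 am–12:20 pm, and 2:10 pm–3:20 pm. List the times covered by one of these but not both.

A, merged: 6:30 am-6:40 am, 8:20 am-12:00 pm, 7:20 pm-7:50 pm.
B, merged: 7:50 am-3:50 pm.
Only in the first: 6:30 am-6:40 am, 7:20 pm-7:50 pm.
Only in the second: 7:50 am-8:20 am, 12:00 pm-3:50 pm.
Together these are the periods covered by exactly one.

6:30 am-6:40 am, 7:50 am-8:20 am, 12:00 pm-3:50 pm, 7:20 pm-7:50 pm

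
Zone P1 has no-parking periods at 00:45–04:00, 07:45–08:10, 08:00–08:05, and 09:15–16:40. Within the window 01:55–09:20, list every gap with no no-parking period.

04:00–07:45, 08:10–09:15

Covered (merged): 00:45–04:00, 07:45–08:10, 09:15–16:40.
Gaps within 01:55–09:20: 04:00–07:45, 08:10–09:15.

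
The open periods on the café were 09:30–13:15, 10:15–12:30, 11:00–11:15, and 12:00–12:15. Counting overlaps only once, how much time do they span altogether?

Merged: 09:30–13:15.
Length: 3 h 45 min.

3 h 45 min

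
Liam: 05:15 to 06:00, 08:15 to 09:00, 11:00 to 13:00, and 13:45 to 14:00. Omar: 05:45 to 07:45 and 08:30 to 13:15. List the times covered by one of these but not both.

05:15-05:45, 06:00-07:45, 08:15-08:30, 09:00-11:00, 13:00-13:15, 13:45-14:00

Only in the first: 05:15-05:45, 08:15-08:30, 13:45-14:00.
Only in the second: 06:00-07:45, 09:00-11:00, 13:00-13:15.
Together these are the periods covered by exactly one.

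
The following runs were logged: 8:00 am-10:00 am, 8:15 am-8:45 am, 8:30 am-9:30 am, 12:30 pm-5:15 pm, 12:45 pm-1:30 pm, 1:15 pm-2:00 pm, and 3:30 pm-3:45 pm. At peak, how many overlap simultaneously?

Walk the sorted start/end points keeping a running depth.
The depth first hits 3 at 8:30 am.

3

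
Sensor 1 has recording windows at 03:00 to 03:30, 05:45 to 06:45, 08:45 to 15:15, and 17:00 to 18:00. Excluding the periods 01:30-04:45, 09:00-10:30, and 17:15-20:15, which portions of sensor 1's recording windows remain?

03:00–03:30: fully covered by B → removed.
05:45–06:45: no B overlap → unchanged.
08:45–15:15 minus B → 08:45–09:00, 10:30–15:15.
17:00–18:00 minus B → 17:00–17:15.

05:45–06:45, 08:45–09:00, 10:30–15:15, 17:00–17:15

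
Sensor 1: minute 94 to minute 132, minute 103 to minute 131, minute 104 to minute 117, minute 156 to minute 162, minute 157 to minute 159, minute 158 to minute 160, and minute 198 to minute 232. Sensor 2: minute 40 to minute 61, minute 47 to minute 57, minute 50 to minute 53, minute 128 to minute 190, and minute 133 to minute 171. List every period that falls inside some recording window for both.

First set merges to minute 94 to minute 132, minute 156 to minute 162, minute 198 to minute 232.
Second set merges to minute 40 to minute 61, minute 128 to minute 190.
minute 94 to minute 132 meets the second set on minute 128 to minute 132.
minute 156 to minute 162 meets the second set on minute 156 to minute 162.
minute 198 to minute 232: no overlap with the second set.

minute 128 to minute 132, minute 156 to minute 162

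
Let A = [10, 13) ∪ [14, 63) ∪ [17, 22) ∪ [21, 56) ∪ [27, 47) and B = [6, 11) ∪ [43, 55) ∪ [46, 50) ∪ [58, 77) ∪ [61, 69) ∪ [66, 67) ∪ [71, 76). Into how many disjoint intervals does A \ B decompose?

Merge the first list: [10, 13), [14, 63).
Merge the second list: [6, 11), [43, 55), [58, 77).
A \ B = [11, 13), [14, 43), [55, 58).
That is 3 disjoint pieces.

3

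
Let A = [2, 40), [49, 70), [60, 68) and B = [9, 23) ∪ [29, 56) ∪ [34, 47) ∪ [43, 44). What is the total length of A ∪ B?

68

A, merged: [2, 40), [49, 70).
B, merged: [9, 23), [29, 56).
A ∪ B = [2, 70).
Total: 68.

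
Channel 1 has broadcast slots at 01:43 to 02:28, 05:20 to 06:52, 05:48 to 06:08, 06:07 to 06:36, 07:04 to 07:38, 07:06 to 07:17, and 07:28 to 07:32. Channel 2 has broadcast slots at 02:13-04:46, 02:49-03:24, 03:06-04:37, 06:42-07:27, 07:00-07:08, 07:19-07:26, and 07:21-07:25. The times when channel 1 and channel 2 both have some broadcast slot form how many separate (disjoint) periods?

Merge the first list: 01:43–02:28, 05:20–06:52, 07:04–07:38.
Merge the second list: 02:13–04:46, 06:42–07:27.
A ∩ B = 02:13–02:28, 06:42–06:52, 07:04–07:27.
That is 3 disjoint pieces.

3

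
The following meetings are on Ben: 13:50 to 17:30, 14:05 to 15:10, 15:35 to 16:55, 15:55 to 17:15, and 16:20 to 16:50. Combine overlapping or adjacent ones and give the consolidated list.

13:50-17:30

14:05-15:10 overlaps/touches 13:50-17:30 → extend to 13:50-17:30.
15:35-16:55 overlaps/touches 13:50-17:30 → extend to 13:50-17:30.
15:55-17:15 overlaps/touches 13:50-17:30 → extend to 13:50-17:30.
16:20-16:50 overlaps/touches 13:50-17:30 → extend to 13:50-17:30.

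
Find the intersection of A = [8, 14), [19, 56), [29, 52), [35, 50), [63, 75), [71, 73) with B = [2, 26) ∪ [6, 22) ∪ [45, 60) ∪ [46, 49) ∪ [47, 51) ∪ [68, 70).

[8, 14) ∪ [19, 26) ∪ [45, 56) ∪ [68, 70)

A, merged: [8, 14), [19, 56), [63, 75).
B, merged: [2, 26), [45, 60), [68, 70).
[8, 14) ∩ B → [8, 14).
[19, 56) ∩ B → [19, 26), [45, 56).
[63, 75) ∩ B → [68, 70).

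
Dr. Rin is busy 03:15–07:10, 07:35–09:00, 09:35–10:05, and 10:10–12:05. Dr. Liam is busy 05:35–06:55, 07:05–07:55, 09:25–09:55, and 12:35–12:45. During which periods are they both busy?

05:35–06:55, 07:05–07:10, 07:35–07:55, 09:35–09:55

03:15–07:10 meets the second set on 05:35–06:55, 07:05–07:10.
07:35–09:00 meets the second set on 07:35–07:55.
09:35–10:05 meets the second set on 09:35–09:55.
10:10–12:05: no overlap with the second set.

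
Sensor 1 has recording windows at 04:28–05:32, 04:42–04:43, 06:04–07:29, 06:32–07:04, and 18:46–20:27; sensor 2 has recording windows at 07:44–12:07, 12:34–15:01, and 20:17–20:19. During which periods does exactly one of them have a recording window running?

First set merges to 04:28–05:32, 06:04–07:29, 18:46–20:27.
A but not B: 04:28–05:32, 06:04–07:29, 18:46–20:17, 20:19–20:27.
B but not A: 07:44–12:07, 12:34–15:01.
Combining gives A △ B.

04:28–05:32, 06:04–07:29, 07:44–12:07, 12:34–15:01, 18:46–20:17, 20:19–20:27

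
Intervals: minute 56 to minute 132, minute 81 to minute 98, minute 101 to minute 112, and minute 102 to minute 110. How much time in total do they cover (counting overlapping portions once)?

76 minutes

Merged: minute 56 to minute 132.
Length: 76 minutes.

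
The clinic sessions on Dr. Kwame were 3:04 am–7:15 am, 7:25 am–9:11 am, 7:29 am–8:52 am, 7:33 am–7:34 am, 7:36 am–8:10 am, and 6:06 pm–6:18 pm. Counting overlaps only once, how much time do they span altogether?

6 h 9 min

Merged: 3:04 am-7:15 am, 7:25 am-9:11 am, 6:06 pm-6:18 pm.
Lengths: 4 h 11 min + 1 h 46 min + 12 min = 6 h 9 min.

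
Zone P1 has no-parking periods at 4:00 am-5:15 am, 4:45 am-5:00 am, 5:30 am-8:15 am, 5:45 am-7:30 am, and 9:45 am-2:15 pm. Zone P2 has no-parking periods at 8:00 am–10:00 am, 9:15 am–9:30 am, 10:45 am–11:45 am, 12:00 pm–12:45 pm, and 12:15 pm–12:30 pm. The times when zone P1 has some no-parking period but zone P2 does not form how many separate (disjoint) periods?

Merge the first list: 4:00 am–5:15 am, 5:30 am–8:15 am, 9:45 am–2:15 pm.
Merge the second list: 8:00 am–10:00 am, 10:45 am–11:45 am, 12:00 pm–12:45 pm.
A \ B = 4:00 am–5:15 am, 5:30 am–8:00 am, 10:00 am–10:45 am, 11:45 am–12:00 pm, 12:45 pm–2:15 pm.
That is 5 disjoint pieces.

5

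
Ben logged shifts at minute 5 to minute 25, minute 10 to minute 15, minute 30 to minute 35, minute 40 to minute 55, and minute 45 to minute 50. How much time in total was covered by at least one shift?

Merged: minute 5 to minute 25, minute 30 to minute 35, minute 40 to minute 55.
Lengths: 20 minutes + 5 minutes + 15 minutes = 40 minutes.

40 minutes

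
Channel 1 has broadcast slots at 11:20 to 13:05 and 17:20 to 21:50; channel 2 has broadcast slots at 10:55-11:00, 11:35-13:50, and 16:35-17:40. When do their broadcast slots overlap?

11:35–13:05, 17:20–17:40

11:20–13:05 meets the second set on 11:35–13:05.
17:20–21:50 meets the second set on 17:20–17:40.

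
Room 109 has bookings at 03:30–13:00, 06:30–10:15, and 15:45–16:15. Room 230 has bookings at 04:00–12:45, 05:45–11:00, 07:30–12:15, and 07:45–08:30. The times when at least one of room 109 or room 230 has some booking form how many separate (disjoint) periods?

First set merges to 03:30–13:00, 15:45–16:15.
Second set merges to 04:00–12:45.
A ∪ B = 03:30–13:00, 15:45–16:15.
That is 2 disjoint pieces.

2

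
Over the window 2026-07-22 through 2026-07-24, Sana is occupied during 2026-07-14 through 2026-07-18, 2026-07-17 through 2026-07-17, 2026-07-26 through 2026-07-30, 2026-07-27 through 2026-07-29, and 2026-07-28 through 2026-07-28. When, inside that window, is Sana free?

The merged coverage is 2026-07-14 through 2026-07-18, 2026-07-26 through 2026-07-30.
Uncovered inside 2026-07-22 through 2026-07-24: 2026-07-22 through 2026-07-24.

2026-07-22 through 2026-07-24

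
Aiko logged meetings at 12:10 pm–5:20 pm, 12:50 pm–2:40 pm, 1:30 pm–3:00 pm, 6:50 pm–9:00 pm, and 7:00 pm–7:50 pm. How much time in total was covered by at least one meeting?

7 h 20 min

Merged: 12:10 pm-5:20 pm, 6:50 pm-9:00 pm.
Lengths: 5 h 10 min + 2 h 10 min = 7 h 20 min.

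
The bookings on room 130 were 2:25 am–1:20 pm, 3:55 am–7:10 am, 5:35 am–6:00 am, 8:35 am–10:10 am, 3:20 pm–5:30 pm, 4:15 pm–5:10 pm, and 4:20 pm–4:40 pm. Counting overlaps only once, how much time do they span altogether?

13 h 5 min

Merged: 2:25 am–1:20 pm, 3:20 pm–5:30 pm.
Lengths: 10 h 55 min + 2 h 10 min = 13 h 5 min.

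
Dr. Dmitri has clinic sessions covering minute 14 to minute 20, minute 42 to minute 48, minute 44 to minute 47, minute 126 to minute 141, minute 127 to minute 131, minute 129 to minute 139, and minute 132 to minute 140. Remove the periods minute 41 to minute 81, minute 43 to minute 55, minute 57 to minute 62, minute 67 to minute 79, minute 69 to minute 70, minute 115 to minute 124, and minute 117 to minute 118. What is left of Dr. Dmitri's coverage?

First set merges to minute 14 to minute 20, minute 42 to minute 48, minute 126 to minute 141.
Second set merges to minute 41 to minute 81, minute 115 to minute 124.
minute 14 to minute 20: no B overlap → unchanged.
minute 42 to minute 48: fully covered by B → removed.
minute 126 to minute 141: no B overlap → unchanged.

minute 14 to minute 20, minute 126 to minute 141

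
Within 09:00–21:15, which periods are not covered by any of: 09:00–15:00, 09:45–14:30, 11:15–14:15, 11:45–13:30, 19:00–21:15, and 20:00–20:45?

The merged coverage is 09:00–15:00, 19:00–21:15.
Complement within 09:00–21:15: 15:00–19:00.

15:00–19:00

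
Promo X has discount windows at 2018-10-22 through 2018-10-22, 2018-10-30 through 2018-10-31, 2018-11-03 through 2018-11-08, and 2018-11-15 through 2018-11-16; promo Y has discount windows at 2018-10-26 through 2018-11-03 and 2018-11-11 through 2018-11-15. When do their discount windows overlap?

2018-10-22 through 2018-10-22: no overlap with the second set.
2018-10-30 through 2018-10-31 meets the second set on 2018-10-30 through 2018-10-31.
2018-11-03 through 2018-11-08 meets the second set on 2018-11-03 through 2018-11-03.
2018-11-15 through 2018-11-16 meets the second set on 2018-11-15 through 2018-11-15.

2018-10-30 through 2018-10-31, 2018-11-03 through 2018-11-03, 2018-11-15 through 2018-11-15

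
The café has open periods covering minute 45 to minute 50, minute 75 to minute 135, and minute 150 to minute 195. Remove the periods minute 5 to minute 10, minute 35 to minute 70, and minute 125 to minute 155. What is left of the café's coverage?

minute 45 to minute 50: entirely removed.
minute 75 to minute 135 \ B = minute 75 to minute 125.
minute 150 to minute 195 \ B = minute 155 to minute 195.

minute 75 to minute 125, minute 155 to minute 195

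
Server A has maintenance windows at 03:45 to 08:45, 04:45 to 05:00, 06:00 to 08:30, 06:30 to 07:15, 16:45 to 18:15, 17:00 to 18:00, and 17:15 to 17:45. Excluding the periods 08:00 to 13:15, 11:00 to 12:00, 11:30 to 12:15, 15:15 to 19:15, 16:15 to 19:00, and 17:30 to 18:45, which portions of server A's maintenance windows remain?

Merge the first list: 03:45-08:45, 16:45-18:15.
Merge the second list: 08:00-13:15, 15:15-19:15.
03:45-08:45 with B removed leaves 03:45-08:00.
16:45-18:15 lies entirely inside B → drops out.

03:45-08:00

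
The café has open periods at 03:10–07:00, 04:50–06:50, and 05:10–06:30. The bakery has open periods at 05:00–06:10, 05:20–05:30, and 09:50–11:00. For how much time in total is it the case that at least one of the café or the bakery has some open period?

5 h

First set merges to 03:10–07:00.
Second set merges to 05:00–06:10, 09:50–11:00.
A ∪ B = 03:10–07:00, 09:50–11:00.
Total: 3 h 50 min + 1 h 10 min = 5 h.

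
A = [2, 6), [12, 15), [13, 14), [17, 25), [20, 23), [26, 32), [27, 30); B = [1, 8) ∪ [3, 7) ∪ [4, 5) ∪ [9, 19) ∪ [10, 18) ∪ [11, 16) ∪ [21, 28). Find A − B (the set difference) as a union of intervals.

First set merges to [2, 6), [12, 15), [17, 25), [26, 32).
Second set merges to [1, 8), [9, 19), [21, 28).
[2, 6) lies entirely inside B → drops out.
[12, 15) lies entirely inside B → drops out.
[17, 25) with B removed leaves [19, 21).
[26, 32) with B removed leaves [28, 32).

[19, 21) ∪ [28, 32)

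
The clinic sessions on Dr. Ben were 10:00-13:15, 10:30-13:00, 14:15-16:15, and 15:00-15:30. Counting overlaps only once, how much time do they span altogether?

5 h 15 min

Merged: 10:00–13:15, 14:15–16:15.
Lengths: 3 h 15 min + 2 h = 5 h 15 min.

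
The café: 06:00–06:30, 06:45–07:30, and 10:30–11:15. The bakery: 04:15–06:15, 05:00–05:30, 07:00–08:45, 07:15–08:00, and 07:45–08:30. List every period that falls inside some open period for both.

06:00-06:15, 07:00-07:30

Second set merges to 04:15-06:15, 07:00-08:45.
06:00-06:30 ∩ B → 06:00-06:15.
06:45-07:30 ∩ B → 07:00-07:30.
10:30-11:15 meets no B interval.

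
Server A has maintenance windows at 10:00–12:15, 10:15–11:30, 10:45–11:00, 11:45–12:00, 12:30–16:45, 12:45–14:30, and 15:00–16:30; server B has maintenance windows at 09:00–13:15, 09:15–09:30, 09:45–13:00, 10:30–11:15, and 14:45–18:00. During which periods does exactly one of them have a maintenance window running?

09:00-10:00, 12:15-12:30, 13:15-14:45, 16:45-18:00

Merge the first list: 10:00-12:15, 12:30-16:45.
Merge the second list: 09:00-13:15, 14:45-18:00.
A \ B = 13:15-14:45.
B \ A = 09:00-10:00, 12:15-12:30, 16:45-18:00.
Union of the two gives the symmetric difference.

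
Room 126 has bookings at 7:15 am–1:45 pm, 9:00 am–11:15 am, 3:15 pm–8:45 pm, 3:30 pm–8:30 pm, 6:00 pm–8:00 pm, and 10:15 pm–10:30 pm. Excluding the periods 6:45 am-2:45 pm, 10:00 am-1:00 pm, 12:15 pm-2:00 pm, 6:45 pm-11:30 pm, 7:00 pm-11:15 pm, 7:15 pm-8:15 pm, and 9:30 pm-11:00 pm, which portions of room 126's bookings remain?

First set merges to 7:15 am–1:45 pm, 3:15 pm–8:45 pm, 10:15 pm–10:30 pm.
Second set merges to 6:45 am–2:45 pm, 6:45 pm–11:30 pm.
7:15 am–1:45 pm: fully covered by B → removed.
3:15 pm–8:45 pm minus B → 3:15 pm–6:45 pm.
10:15 pm–10:30 pm: fully covered by B → removed.

3:15 pm–6:45 pm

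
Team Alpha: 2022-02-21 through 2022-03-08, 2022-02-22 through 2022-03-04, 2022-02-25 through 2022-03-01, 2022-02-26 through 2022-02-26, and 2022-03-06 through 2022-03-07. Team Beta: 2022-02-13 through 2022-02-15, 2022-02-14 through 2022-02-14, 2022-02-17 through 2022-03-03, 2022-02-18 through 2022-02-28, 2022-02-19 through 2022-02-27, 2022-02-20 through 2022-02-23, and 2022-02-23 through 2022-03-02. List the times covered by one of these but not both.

First set merges to 2022-02-21 through 2022-03-08.
Second set merges to 2022-02-13 through 2022-02-15, 2022-02-17 through 2022-03-03.
Only in the first: 2022-03-04 through 2022-03-08.
Only in the second: 2022-02-13 through 2022-02-15, 2022-02-17 through 2022-02-20.
Together these are the periods covered by exactly one.

2022-02-13 through 2022-02-15, 2022-02-17 through 2022-02-20, 2022-03-04 through 2022-03-08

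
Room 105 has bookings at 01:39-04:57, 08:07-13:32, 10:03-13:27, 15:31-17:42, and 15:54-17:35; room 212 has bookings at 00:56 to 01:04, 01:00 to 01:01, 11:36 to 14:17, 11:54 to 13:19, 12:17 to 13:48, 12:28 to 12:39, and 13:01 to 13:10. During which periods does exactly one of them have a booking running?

00:56–01:04, 01:39–04:57, 08:07–11:36, 13:32–14:17, 15:31–17:42

First set merges to 01:39–04:57, 08:07–13:32, 15:31–17:42.
Second set merges to 00:56–01:04, 11:36–14:17.
A but not B: 01:39–04:57, 08:07–11:36, 15:31–17:42.
B but not A: 00:56–01:04, 13:32–14:17.
Combining gives A △ B.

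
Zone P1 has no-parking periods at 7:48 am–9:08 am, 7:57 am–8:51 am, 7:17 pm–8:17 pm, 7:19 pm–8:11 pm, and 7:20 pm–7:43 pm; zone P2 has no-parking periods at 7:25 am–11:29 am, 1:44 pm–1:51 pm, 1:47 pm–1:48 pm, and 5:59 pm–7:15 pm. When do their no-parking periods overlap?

7:48 am–9:08 am

First set merges to 7:48 am–9:08 am, 7:17 pm–8:17 pm.
Second set merges to 7:25 am–11:29 am, 1:44 pm–1:51 pm, 5:59 pm–7:15 pm.
7:48 am–9:08 am overlaps B on 7:48 am–9:08 am.
7:17 pm–8:17 pm falls entirely outside B.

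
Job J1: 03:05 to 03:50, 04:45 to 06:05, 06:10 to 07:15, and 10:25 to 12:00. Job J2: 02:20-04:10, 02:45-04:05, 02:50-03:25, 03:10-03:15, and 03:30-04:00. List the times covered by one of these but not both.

Merge the second list: 02:20–04:10.
Only in the first: 04:45–06:05, 06:10–07:15, 10:25–12:00.
Only in the second: 02:20–03:05, 03:50–04:10.
Together these are the periods covered by exactly one.

02:20–03:05, 03:50–04:10, 04:45–06:05, 06:10–07:15, 10:25–12:00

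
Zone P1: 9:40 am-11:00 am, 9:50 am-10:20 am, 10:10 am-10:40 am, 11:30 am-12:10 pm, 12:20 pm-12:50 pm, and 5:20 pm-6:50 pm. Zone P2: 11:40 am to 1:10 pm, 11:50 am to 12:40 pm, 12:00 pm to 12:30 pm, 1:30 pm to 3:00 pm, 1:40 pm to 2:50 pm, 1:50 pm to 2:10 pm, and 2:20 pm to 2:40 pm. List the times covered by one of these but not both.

A, merged: 9:40 am–11:00 am, 11:30 am–12:10 pm, 12:20 pm–12:50 pm, 5:20 pm–6:50 pm.
B, merged: 11:40 am–1:10 pm, 1:30 pm–3:00 pm.
A but not B: 9:40 am–11:00 am, 11:30 am–11:40 am, 5:20 pm–6:50 pm.
B but not A: 12:10 pm–12:20 pm, 12:50 pm–1:10 pm, 1:30 pm–3:00 pm.
Combining gives A △ B.

9:40 am–11:00 am, 11:30 am–11:40 am, 12:10 pm–12:20 pm, 12:50 pm–1:10 pm, 1:30 pm–3:00 pm, 5:20 pm–6:50 pm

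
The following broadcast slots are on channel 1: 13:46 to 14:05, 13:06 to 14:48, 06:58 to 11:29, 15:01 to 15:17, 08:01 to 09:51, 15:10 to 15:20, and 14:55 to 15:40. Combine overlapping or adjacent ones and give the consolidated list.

Sort by start: 06:58–11:29, 08:01–09:51, 13:06–14:48, 13:46–14:05, 14:55–15:40, 15:01–15:17, 15:10–15:20.
08:01–09:51 overlaps/touches 06:58–11:29 → extend to 06:58–11:29.
13:06–14:48 is disjoint → start new block.
13:46–14:05 overlaps/touches 13:06–14:48 → extend to 13:06–14:48.
14:55–15:40 is disjoint → start new block.
15:01–15:17 overlaps/touches 14:55–15:40 → extend to 14:55–15:40.
15:10–15:20 overlaps/touches 14:55–15:40 → extend to 14:55–15:40.

06:58–11:29, 13:06–14:48, 14:55–15:40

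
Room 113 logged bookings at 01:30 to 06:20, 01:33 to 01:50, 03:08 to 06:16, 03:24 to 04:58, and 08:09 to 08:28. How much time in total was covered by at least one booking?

5 h 9 min

Merged: 01:30–06:20, 08:09–08:28.
Lengths: 4 h 50 min + 19 min = 5 h 9 min.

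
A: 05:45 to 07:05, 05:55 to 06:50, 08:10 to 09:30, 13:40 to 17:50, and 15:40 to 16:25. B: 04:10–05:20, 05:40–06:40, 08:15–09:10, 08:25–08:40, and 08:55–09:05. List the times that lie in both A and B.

05:45–06:40, 08:15–09:10

A, merged: 05:45–07:05, 08:10–09:30, 13:40–17:50.
B, merged: 04:10–05:20, 05:40–06:40, 08:15–09:10.
05:45–07:05 ∩ B → 05:45–06:40.
08:10–09:30 ∩ B → 08:15–09:10.
13:40–17:50 meets no B interval.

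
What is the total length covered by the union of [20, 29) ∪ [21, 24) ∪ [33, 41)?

17

Merged: [20, 29), [33, 41).
Lengths: 9 + 8 = 17.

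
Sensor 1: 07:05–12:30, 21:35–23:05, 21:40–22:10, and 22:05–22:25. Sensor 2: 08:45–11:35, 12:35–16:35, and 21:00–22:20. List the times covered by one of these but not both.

A, merged: 07:05–12:30, 21:35–23:05.
Only in the first: 07:05–08:45, 11:35–12:30, 22:20–23:05.
Only in the second: 12:35–16:35, 21:00–21:35.
Together these are the periods covered by exactly one.

07:05–08:45, 11:35–12:30, 12:35–16:35, 21:00–21:35, 22:20–23:05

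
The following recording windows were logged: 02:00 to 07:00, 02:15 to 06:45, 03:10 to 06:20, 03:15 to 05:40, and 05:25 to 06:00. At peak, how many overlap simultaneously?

5

Sweep endpoints in order; track running count of active intervals.
Peak of 5 reached at 05:25.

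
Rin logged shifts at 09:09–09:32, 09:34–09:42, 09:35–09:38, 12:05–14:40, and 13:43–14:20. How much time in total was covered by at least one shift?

Merged: 09:09–09:32, 09:34–09:42, 12:05–14:40.
Lengths: 23 min + 8 min + 2 h 35 min = 3 h 6 min.

3 h 6 min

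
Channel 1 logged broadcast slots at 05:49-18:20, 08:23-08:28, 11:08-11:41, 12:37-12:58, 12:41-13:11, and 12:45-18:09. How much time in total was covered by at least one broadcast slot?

Merged: 05:49-18:20.
Length: 12 h 31 min.

12 h 31 min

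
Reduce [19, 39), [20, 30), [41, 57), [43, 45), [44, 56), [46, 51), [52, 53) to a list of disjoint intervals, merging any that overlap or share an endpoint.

[19, 39) ∪ [41, 57)

[20, 30) overlaps/touches [19, 39) → extend to [19, 39).
[41, 57) is disjoint → start new block.
[43, 45) overlaps/touches [41, 57) → extend to [41, 57).
[44, 56) overlaps/touches [41, 57) → extend to [41, 57).
[46, 51) overlaps/touches [41, 57) → extend to [41, 57).
[52, 53) overlaps/touches [41, 57) → extend to [41, 57).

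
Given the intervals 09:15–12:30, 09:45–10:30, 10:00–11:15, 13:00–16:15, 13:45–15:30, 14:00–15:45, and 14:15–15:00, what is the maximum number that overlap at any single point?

Sweep endpoints in order; track running count of active intervals.
Peak of 4 reached at 14:15.

4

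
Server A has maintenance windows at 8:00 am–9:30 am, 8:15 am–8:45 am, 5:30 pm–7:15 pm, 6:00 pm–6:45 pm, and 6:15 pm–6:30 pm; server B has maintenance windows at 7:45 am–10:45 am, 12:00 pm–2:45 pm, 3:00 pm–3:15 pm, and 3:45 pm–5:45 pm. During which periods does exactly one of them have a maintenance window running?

7:45 am–8:00 am, 9:30 am–10:45 am, 12:00 pm–2:45 pm, 3:00 pm–3:15 pm, 3:45 pm–5:30 pm, 5:45 pm–7:15 pm

First set merges to 8:00 am–9:30 am, 5:30 pm–7:15 pm.
Only in the first: 5:45 pm–7:15 pm.
Only in the second: 7:45 am–8:00 am, 9:30 am–10:45 am, 12:00 pm–2:45 pm, 3:00 pm–3:15 pm, 3:45 pm–5:30 pm.
Together these are the periods covered by exactly one.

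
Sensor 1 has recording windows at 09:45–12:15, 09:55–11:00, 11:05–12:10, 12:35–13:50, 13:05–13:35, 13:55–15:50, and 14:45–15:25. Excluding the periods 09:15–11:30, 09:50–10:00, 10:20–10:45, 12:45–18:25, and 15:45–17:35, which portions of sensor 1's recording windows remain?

11:30-12:15, 12:35-12:45

A, merged: 09:45-12:15, 12:35-13:50, 13:55-15:50.
B, merged: 09:15-11:30, 12:45-18:25.
09:45-12:15 with B removed leaves 11:30-12:15.
12:35-13:50 with B removed leaves 12:35-12:45.
13:55-15:50 lies entirely inside B → drops out.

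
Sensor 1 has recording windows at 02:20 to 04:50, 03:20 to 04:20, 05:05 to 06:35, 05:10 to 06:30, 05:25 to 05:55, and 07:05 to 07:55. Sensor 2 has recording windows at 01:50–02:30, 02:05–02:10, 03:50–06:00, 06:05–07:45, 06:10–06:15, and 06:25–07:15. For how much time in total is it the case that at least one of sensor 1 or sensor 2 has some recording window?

6 h 5 min

First set merges to 02:20-04:50, 05:05-06:35, 07:05-07:55.
Second set merges to 01:50-02:30, 03:50-06:00, 06:05-07:45.
A ∪ B = 01:50-07:55.
Total: 6 h 5 min.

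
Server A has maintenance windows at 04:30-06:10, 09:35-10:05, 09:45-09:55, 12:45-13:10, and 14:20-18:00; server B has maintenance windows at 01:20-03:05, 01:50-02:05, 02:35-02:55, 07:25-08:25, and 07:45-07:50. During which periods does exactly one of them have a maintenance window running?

Merge the first list: 04:30–06:10, 09:35–10:05, 12:45–13:10, 14:20–18:00.
Merge the second list: 01:20–03:05, 07:25–08:25.
A but not B: 04:30–06:10, 09:35–10:05, 12:45–13:10, 14:20–18:00.
B but not A: 01:20–03:05, 07:25–08:25.
Combining gives A △ B.

01:20–03:05, 04:30–06:10, 07:25–08:25, 09:35–10:05, 12:45–13:10, 14:20–18:00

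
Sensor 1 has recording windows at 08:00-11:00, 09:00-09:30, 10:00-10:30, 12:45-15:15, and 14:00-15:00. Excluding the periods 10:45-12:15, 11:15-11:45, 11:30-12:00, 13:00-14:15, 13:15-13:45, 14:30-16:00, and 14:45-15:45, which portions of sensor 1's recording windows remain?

08:00–10:45, 12:45–13:00, 14:15–14:30

First set merges to 08:00–11:00, 12:45–15:15.
Second set merges to 10:45–12:15, 13:00–14:15, 14:30–16:00.
08:00–11:00 \ B = 08:00–10:45.
12:45–15:15 \ B = 12:45–13:00, 14:15–14:30.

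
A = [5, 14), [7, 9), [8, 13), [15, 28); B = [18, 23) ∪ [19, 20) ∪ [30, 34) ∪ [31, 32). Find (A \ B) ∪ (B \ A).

[5, 14) ∪ [15, 18) ∪ [23, 28) ∪ [30, 34)

Merge the first list: [5, 14), [15, 28).
Merge the second list: [18, 23), [30, 34).
A but not B: [5, 14), [15, 18), [23, 28).
B but not A: [30, 34).
Combining gives A △ B.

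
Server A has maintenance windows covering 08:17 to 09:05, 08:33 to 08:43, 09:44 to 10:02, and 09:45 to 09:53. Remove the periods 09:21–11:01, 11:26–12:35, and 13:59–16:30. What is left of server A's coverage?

A, merged: 08:17–09:05, 09:44–10:02.
08:17–09:05 is untouched.
09:44–10:02 lies entirely inside B → drops out.

08:17–09:05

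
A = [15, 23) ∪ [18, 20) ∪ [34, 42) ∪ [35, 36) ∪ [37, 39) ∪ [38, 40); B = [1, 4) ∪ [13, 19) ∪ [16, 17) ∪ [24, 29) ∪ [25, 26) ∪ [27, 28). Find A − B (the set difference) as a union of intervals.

A, merged: [15, 23), [34, 42).
B, merged: [1, 4), [13, 19), [24, 29).
[15, 23) minus B → [19, 23).
[34, 42): no B overlap → unchanged.

[19, 23) ∪ [34, 42)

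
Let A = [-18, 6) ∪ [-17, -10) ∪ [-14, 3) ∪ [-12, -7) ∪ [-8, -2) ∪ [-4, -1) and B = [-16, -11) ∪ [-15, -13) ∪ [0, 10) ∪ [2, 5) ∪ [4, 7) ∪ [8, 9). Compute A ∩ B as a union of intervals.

[-16, -11) ∪ [0, 6)

A, merged: [-18, 6).
B, merged: [-16, -11), [0, 10).
[-18, 6) ∩ B → [-16, -11), [0, 6).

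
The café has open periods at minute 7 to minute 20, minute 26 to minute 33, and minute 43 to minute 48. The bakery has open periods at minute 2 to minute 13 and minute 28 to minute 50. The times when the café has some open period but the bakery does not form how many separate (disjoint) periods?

2

A \ B = minute 13 to minute 20, minute 26 to minute 28.
That is 2 disjoint pieces.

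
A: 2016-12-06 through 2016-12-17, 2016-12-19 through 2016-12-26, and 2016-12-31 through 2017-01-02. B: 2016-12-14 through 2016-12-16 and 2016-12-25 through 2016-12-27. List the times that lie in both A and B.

2016-12-06 through 2016-12-17 ∩ B → 2016-12-14 through 2016-12-16.
2016-12-19 through 2016-12-26 ∩ B → 2016-12-25 through 2016-12-26.
2016-12-31 through 2017-01-02 meets no B interval.

2016-12-14 through 2016-12-16, 2016-12-25 through 2016-12-26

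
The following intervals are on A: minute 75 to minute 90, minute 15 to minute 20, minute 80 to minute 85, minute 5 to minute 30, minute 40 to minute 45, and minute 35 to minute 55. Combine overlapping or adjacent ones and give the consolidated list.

Sort by start: minute 5 to minute 30, minute 15 to minute 20, minute 35 to minute 55, minute 40 to minute 45, minute 75 to minute 90, minute 80 to minute 85.
minute 15 to minute 20 overlaps/touches minute 5 to minute 30 → extend to minute 5 to minute 30.
minute 35 to minute 55 is disjoint → start new block.
minute 40 to minute 45 overlaps/touches minute 35 to minute 55 → extend to minute 35 to minute 55.
minute 75 to minute 90 is disjoint → start new block.
minute 80 to minute 85 overlaps/touches minute 75 to minute 90 → extend to minute 75 to minute 90.

minute 5 to minute 30, minute 35 to minute 55, minute 75 to minute 90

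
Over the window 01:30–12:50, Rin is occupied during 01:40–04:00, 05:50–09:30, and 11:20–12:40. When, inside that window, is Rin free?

01:30–01:40, 04:00–05:50, 09:30–11:20, 12:40–12:50

The merged coverage is 01:40–04:00, 05:50–09:30, 11:20–12:40.
Uncovered inside 01:30–12:50: 01:30–01:40, 04:00–05:50, 09:30–11:20, 12:40–12:50.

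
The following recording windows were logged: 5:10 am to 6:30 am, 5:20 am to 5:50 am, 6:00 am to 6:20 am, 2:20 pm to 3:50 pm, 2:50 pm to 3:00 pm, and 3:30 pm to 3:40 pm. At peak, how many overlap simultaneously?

2

Sweep endpoints in order; track running count of active intervals.
Peak of 2 reached at 5:20 am.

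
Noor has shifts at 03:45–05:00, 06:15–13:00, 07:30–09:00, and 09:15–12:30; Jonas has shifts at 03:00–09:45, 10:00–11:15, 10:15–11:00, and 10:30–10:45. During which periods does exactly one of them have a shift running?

03:00–03:45, 05:00–06:15, 09:45–10:00, 11:15–13:00

A, merged: 03:45–05:00, 06:15–13:00.
B, merged: 03:00–09:45, 10:00–11:15.
Only in the first: 09:45–10:00, 11:15–13:00.
Only in the second: 03:00–03:45, 05:00–06:15.
Together these are the periods covered by exactly one.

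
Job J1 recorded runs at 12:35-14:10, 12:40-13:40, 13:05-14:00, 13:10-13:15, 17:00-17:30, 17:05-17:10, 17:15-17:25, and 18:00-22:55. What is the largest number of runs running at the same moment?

4

Walk the sorted start/end points keeping a running depth.
The depth first hits 4 at 13:10.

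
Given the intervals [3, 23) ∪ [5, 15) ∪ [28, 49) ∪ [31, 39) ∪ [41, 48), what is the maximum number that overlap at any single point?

Walk the sorted start/end points keeping a running depth.
The depth first hits 2 at 5.

2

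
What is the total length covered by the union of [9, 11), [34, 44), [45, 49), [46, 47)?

16

Merged: [9, 11), [34, 44), [45, 49).
Lengths: 2 + 10 + 4 = 16.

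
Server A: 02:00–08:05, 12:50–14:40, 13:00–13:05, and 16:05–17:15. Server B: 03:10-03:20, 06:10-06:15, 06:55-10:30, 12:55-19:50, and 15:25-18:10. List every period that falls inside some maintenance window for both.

03:10-03:20, 06:10-06:15, 06:55-08:05, 12:55-14:40, 16:05-17:15

A, merged: 02:00-08:05, 12:50-14:40, 16:05-17:15.
B, merged: 03:10-03:20, 06:10-06:15, 06:55-10:30, 12:55-19:50.
02:00-08:05 overlaps B on 03:10-03:20, 06:10-06:15, 06:55-08:05.
12:50-14:40 overlaps B on 12:55-14:40.
16:05-17:15 overlaps B on 16:05-17:15.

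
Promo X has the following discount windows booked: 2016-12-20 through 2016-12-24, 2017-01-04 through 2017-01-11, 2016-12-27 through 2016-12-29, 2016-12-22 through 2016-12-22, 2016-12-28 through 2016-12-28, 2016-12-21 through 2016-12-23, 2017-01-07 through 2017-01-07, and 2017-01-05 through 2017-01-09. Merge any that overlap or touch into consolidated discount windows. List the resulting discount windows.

Sort by start: 2016-12-20 through 2016-12-24, 2016-12-21 through 2016-12-23, 2016-12-22 through 2016-12-22, 2016-12-27 through 2016-12-29, 2016-12-28 through 2016-12-28, 2017-01-04 through 2017-01-11, 2017-01-05 through 2017-01-09, 2017-01-07 through 2017-01-07.
2016-12-21 through 2016-12-23 overlaps/touches 2016-12-20 through 2016-12-24 → extend to 2016-12-20 through 2016-12-24.
2016-12-22 through 2016-12-22 overlaps/touches 2016-12-20 through 2016-12-24 → extend to 2016-12-20 through 2016-12-24.
2016-12-27 through 2016-12-29 is disjoint → start new block.
2016-12-28 through 2016-12-28 overlaps/touches 2016-12-27 through 2016-12-29 → extend to 2016-12-27 through 2016-12-29.
2017-01-04 through 2017-01-11 is disjoint → start new block.
2017-01-05 through 2017-01-09 overlaps/touches 2017-01-04 through 2017-01-11 → extend to 2017-01-04 through 2017-01-11.
2017-01-07 through 2017-01-07 overlaps/touches 2017-01-04 through 2017-01-11 → extend to 2017-01-04 through 2017-01-11.

2016-12-20 through 2016-12-24, 2016-12-27 through 2016-12-29, 2017-01-04 through 2017-01-11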